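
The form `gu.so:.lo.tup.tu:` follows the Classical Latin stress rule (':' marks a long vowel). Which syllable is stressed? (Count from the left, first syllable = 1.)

4

Classical Latin: stress the penult if heavy (long vowel or closed), else the antepenult.
Weights: 3 lo L, 4 tup H, 5 tu: H.
The penult (syllable 4, tup) is heavy, so it takes stress.
Stress on syllable 4: gu.so:.lo.ˈtup.tu:.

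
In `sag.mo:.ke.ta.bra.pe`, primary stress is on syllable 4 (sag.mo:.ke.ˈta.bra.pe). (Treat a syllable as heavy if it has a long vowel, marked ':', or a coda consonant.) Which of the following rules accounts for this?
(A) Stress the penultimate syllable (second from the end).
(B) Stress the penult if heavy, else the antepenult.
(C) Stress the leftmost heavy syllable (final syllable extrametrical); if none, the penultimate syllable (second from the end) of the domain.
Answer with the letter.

Rule A → syllable 5 (observed: 4).
Rule B → syllable 4 ✓.
Rule C → syllable 1 (observed: 4).

B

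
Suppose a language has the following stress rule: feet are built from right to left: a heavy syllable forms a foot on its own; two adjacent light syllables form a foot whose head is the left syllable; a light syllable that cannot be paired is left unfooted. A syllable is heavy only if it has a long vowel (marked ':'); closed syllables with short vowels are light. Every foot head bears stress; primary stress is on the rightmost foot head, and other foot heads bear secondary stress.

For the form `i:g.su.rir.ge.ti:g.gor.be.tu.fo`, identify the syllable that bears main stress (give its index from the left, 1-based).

Weights: 1 i:g H, 2 su L, 3 rir L, 4 ge L, 5 ti:g H, 6 gor L, 7 be L, 8 tu L, 9 fo L.
Parse right to left (heavy = foot alone; LL = one foot; stranded L unfooted): (ˈi:g) su (ˈrir.ge) (ˈti:g) (ˈgor.be) (ˈtu.fo).
Foot heads: 1, 3, 5, 6, 8.
Primary stress on the rightmost head = syllable 8.
Primary stress: syllable 8 → i:g.su.rir.ge.ti:g.gor.be.ˈtu.fo.

8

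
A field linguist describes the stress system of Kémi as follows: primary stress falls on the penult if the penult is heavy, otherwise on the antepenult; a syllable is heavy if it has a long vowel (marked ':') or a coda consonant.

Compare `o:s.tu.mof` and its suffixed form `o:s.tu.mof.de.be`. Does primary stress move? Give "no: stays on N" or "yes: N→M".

Base `o:s.tu.mof` (3 syllables):
  Weights: 1 o:s H, 2 tu L, 3 mof H.
  The penult (syllable 2, tu) is light, so stress falls on the antepenult (syllable 1, o:s).
  → primary stress on syllable 1.
Suffixed `o:s.tu.mof.de.be` (5 syllables):
  Weights: 3 mof H, 4 de L, 5 be L.
  The penult (syllable 4, de) is light, so stress falls on the antepenult (syllable 3, mof).
  → primary stress on syllable 3.

yes: 1→3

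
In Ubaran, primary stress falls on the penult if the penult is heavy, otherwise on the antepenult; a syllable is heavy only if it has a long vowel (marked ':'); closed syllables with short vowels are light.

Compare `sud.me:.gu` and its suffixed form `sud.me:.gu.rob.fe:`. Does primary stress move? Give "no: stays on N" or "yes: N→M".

Base `sud.me:.gu` (3 syllables):
  Weights: 1 sud L, 2 me: H, 3 gu L.
  The penult (syllable 2, me:) is heavy, so it takes stress.
  → primary stress on syllable 2.
Suffixed `sud.me:.gu.rob.fe:` (5 syllables):
  Weights: 3 gu L, 4 rob L, 5 fe: H.
  The penult (syllable 4, rob) is light, so stress falls on the antepenult (syllable 3, gu).
  → primary stress on syllable 3.

yes: 2→3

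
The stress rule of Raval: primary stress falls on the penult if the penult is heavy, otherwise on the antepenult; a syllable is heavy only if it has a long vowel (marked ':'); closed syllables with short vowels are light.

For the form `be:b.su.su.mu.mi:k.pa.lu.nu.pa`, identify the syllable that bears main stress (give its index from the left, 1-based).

7

Weights: 7 lu L, 8 nu L, 9 pa L.
The penult (syllable 8, nu) is light, so stress falls on the antepenult (syllable 7, lu).
Primary stress: syllable 7 → be:b.su.su.mu.mi:k.pa.ˈlu.nu.pa.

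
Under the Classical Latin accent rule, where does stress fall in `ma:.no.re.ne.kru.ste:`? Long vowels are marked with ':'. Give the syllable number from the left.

Classical Latin: stress the penult if heavy (long vowel or closed), else the antepenult.
Weights: 4 ne L, 5 kru L, 6 ste: H.
The penult (syllable 5, kru) is light, so stress falls on the antepenult (syllable 4, ne).
Stress on syllable 4: ma:.no.re.ˈne.kru.ste:.

4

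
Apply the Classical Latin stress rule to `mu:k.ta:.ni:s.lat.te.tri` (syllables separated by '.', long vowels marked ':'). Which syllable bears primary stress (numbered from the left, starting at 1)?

4

Classical Latin: stress the penult if heavy (long vowel or closed), else the antepenult.
Weights: 4 lat H, 5 te L, 6 tri L.
The penult (syllable 5, te) is light, so stress falls on the antepenult (syllable 4, lat).
Stress on syllable 4: mu:k.ta:.ni:s.ˈlat.te.tri.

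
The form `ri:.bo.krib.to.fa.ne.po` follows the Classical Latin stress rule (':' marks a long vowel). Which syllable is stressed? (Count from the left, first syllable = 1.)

5

Classical Latin: stress the penult if heavy (long vowel or closed), else the antepenult.
Weights: 5 fa L, 6 ne L, 7 po L.
The penult (syllable 6, ne) is light, so stress falls on the antepenult (syllable 5, fa).
Stress on syllable 5: ri:.bo.krib.to.ˈfa.ne.po.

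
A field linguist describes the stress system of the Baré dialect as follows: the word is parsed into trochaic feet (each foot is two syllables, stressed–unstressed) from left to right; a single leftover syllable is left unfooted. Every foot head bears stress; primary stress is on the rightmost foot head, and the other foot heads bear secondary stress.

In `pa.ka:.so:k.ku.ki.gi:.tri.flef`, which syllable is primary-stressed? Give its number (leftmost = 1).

Parse left to right into trochaic (ˈσσ) feet: (ˈpa.ka:) (ˈso:k.ku) (ˈki.gi:) (ˈtri.flef).
Foot heads (stressed positions): 1, 3, 5, 7.
End Rule Rightmost: primary stress on the rightmost head = syllable 7.
Primary stress: syllable 7 → pa.ka:.so:k.ku.ki.gi:.ˈtri.flef.

7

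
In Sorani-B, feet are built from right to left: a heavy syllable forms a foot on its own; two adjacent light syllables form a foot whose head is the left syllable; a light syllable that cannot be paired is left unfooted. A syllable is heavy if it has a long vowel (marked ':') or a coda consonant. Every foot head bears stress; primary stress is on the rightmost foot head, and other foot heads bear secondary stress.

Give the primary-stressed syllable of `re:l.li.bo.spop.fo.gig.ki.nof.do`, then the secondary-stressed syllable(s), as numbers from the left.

primary 8, secondary 1, 2, 4, 6

Weights: 1 re:l H, 2 li L, 3 bo L, 4 spop H, 5 fo L, 6 gig H, 7 ki L, 8 nof H, 9 do L.
Parse right to left (heavy = foot alone; LL = one foot; stranded L unfooted): (ˈre:l) (ˈli.bo) (ˈspop) fo (ˈgig) ki (ˈnof) do.
Foot heads: 1, 2, 4, 6, 8.
Primary stress on the rightmost head = syllable 8.
Secondary stress on 1, 2, 4, 6: ˌre:l.ˌli.bo.ˌspop.fo.ˌgig.ki.ˈnof.do.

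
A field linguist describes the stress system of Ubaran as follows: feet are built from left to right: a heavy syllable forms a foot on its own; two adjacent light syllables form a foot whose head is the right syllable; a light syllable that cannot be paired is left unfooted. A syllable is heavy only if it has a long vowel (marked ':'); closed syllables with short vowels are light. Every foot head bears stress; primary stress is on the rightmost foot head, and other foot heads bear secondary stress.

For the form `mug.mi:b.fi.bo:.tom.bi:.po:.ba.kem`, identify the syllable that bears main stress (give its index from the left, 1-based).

9

Weights: 1 mug L, 2 mi:b H, 3 fi L, 4 bo: H, 5 tom L, 6 bi: H, 7 po: H, 8 ba L, 9 kem L.
Parse left to right (heavy = foot alone; LL = one foot; stranded L unfooted): mug (ˈmi:b) fi (ˈbo:) tom (ˈbi:) (ˈpo:) (ba.ˈkem).
Foot heads: 2, 4, 6, 7, 9.
Primary stress on the rightmost head = syllable 9.
Primary stress: syllable 9 → mug.mi:b.fi.bo:.tom.bi:.po:.ba.ˈkem.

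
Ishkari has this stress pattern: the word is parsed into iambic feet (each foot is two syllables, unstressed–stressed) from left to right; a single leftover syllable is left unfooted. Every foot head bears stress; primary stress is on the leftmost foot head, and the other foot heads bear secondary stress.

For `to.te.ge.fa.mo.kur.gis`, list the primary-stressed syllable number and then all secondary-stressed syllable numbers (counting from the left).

primary 2, secondary 4, 6

Parse left to right into iambic (σˈσ) feet: (to.ˈte) (ge.ˈfa) (mo.ˈkur) gis. Syllable 7 is left unfooted.
Foot heads (stressed positions): 2, 4, 6.
End Rule Leftmost: primary stress on the leftmost head = syllable 2.
Secondary stress on 4, 6: to.ˈte.ge.ˌfa.mo.ˌkur.gis.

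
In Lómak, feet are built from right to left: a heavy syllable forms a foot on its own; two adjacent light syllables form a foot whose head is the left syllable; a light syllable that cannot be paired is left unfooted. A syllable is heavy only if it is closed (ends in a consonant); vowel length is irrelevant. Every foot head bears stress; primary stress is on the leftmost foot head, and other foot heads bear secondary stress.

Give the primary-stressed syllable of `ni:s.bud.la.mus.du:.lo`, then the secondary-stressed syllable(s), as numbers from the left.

Weights: 1 ni:s H, 2 bud H, 3 la L, 4 mus H, 5 du: L, 6 lo L.
Parse right to left (heavy = foot alone; LL = one foot; stranded L unfooted): (ˈni:s) (ˈbud) la (ˈmus) (ˈdu:.lo).
Foot heads: 1, 2, 4, 5.
Primary stress on the leftmost head = syllable 1.
Secondary stress on 2, 4, 5: ˈni:s.ˌbud.la.ˌmus.ˌdu:.lo.

primary 1, secondary 2, 4, 5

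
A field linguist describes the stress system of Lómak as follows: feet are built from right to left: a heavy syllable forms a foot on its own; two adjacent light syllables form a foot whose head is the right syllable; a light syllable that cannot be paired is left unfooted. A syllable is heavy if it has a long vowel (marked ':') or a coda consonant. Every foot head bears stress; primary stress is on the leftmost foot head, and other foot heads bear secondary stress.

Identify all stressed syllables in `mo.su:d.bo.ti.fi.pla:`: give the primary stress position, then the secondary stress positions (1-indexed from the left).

Weights: 1 mo L, 2 su:d H, 3 bo L, 4 ti L, 5 fi L, 6 pla: H.
Parse right to left (heavy = foot alone; LL = one foot; stranded L unfooted): mo (ˈsu:d) bo (ti.ˈfi) (ˈpla:).
Foot heads: 2, 5, 6.
Primary stress on the leftmost head = syllable 2.
Secondary stress on 5, 6: mo.ˈsu:d.bo.ti.ˌfi.ˌpla:.

primary 2, secondary 5, 6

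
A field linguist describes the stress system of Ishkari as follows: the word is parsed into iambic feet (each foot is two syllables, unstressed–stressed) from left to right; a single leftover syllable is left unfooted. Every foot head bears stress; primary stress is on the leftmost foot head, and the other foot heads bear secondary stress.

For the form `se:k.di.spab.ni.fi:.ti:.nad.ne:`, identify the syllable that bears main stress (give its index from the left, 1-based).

2

Parse left to right into iambic (σˈσ) feet: (se:k.ˈdi) (spab.ˈni) (fi:.ˈti:) (nad.ˈne:).
Foot heads (stressed positions): 2, 4, 6, 8.
End Rule Leftmost: primary stress on the leftmost head = syllable 2.
Primary stress: syllable 2 → se:k.ˈdi.spab.ni.fi:.ti:.nad.ne:.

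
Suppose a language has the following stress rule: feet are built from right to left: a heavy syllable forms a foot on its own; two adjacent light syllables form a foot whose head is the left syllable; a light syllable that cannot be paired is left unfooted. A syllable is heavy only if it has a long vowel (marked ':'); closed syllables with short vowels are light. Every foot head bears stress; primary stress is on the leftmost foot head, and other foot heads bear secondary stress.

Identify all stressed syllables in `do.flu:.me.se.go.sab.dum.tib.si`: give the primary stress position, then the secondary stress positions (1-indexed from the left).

primary 2, secondary 4, 6, 8

Weights: 1 do L, 2 flu: H, 3 me L, 4 se L, 5 go L, 6 sab L, 7 dum L, 8 tib L, 9 si L.
Parse right to left (heavy = foot alone; LL = one foot; stranded L unfooted): do (ˈflu:) me (ˈse.go) (ˈsab.dum) (ˈtib.si).
Foot heads: 2, 4, 6, 8.
Primary stress on the leftmost head = syllable 2.
Secondary stress on 4, 6, 8: do.ˈflu:.me.ˌse.go.ˌsab.dum.ˌtib.si.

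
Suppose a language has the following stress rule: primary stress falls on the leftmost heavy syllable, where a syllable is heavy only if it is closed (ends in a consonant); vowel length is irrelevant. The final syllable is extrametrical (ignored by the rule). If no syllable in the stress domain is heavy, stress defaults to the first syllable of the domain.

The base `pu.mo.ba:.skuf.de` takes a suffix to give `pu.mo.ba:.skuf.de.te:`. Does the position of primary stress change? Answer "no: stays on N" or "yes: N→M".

no: stays on 4

Base `pu.mo.ba:.skuf.de` (5 syllables):
  The final syllable (5, de) is extrametrical; the stress domain is syllables 1–4.
  Weights: 1 pu L, 2 mo L, 3 ba: L, 4 skuf H.
  Heavy syllables in the domain: 4. The leftmost is syllable 4 (skuf).
  → primary stress on syllable 4.
Suffixed `pu.mo.ba:.skuf.de.te:` (6 syllables):
  The final syllable (6, te:) is extrametrical; the stress domain is syllables 1–5.
  Weights: 1 pu L, 2 mo L, 3 ba: L, 4 skuf H, 5 de L.
  Heavy syllables in the domain: 4. The leftmost is syllable 4 (skuf).
  → primary stress on syllable 4.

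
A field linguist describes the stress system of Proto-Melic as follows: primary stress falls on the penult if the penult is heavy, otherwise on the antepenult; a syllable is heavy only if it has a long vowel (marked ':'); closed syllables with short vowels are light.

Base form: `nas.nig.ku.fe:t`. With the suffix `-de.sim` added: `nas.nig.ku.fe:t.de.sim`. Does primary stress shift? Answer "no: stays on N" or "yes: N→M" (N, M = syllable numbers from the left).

yes: 2→4

Base `nas.nig.ku.fe:t` (4 syllables):
  Weights: 2 nig L, 3 ku L, 4 fe:t H.
  The penult (syllable 3, ku) is light, so stress falls on the antepenult (syllable 2, nig).
  → primary stress on syllable 2.
Suffixed `nas.nig.ku.fe:t.de.sim` (6 syllables):
  Weights: 4 fe:t H, 5 de L, 6 sim L.
  The penult (syllable 5, de) is light, so stress falls on the antepenult (syllable 4, fe:t).
  → primary stress on syllable 4.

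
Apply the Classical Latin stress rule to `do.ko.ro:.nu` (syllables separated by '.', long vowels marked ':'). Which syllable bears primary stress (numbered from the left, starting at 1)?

Classical Latin: stress the penult if heavy (long vowel or closed), else the antepenult.
Weights: 2 ko L, 3 ro: H, 4 nu L.
The penult (syllable 3, ro:) is heavy, so it takes stress.
Stress on syllable 3: do.ko.ˈro:.nu.

3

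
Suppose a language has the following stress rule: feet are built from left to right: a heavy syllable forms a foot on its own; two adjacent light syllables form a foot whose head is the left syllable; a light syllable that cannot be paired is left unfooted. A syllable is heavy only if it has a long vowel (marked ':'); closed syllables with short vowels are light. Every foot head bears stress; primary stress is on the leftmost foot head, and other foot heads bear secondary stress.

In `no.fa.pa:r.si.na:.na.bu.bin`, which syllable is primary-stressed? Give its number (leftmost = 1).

1

Weights: 1 no L, 2 fa L, 3 pa:r H, 4 si L, 5 na: H, 6 na L, 7 bu L, 8 bin L.
Parse left to right (heavy = foot alone; LL = one foot; stranded L unfooted): (ˈno.fa) (ˈpa:r) si (ˈna:) (ˈna.bu) bin.
Foot heads: 1, 3, 5, 6.
Primary stress on the leftmost head = syllable 1.
Primary stress: syllable 1 → ˈno.fa.pa:r.si.na:.na.bu.bin.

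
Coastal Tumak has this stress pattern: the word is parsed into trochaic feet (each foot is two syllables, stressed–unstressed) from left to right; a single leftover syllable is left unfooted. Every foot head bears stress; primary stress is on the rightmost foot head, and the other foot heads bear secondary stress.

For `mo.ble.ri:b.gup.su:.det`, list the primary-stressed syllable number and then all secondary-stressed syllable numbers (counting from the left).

primary 5, secondary 1, 3

Parse left to right into trochaic (ˈσσ) feet: (ˈmo.ble) (ˈri:b.gup) (ˈsu:.det).
Foot heads (stressed positions): 1, 3, 5.
End Rule Rightmost: primary stress on the rightmost head = syllable 5.
Secondary stress on 1, 3: ˌmo.ble.ˌri:b.gup.ˈsu:.det.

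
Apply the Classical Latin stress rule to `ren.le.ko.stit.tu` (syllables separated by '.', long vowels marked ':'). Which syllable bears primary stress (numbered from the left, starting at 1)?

Classical Latin: stress the penult if heavy (long vowel or closed), else the antepenult.
Weights: 3 ko L, 4 stit H, 5 tu L.
The penult (syllable 4, stit) is heavy, so it takes stress.
Stress on syllable 4: ren.le.ko.ˈstit.tu.

4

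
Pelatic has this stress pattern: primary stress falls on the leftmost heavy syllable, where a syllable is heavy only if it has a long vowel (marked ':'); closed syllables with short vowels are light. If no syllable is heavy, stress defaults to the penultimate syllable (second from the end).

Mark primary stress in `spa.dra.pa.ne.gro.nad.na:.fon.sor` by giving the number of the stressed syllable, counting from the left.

Weights: 1 spa L, 2 dra L, 3 pa L, 4 ne L, 5 gro L, 6 nad L, 7 na: H, 8 fon L, 9 sor L.
Heavy syllables in the domain: 7. The leftmost is syllable 7 (na:).
Primary stress: syllable 7 → spa.dra.pa.ne.gro.nad.ˈna:.fon.sor.

7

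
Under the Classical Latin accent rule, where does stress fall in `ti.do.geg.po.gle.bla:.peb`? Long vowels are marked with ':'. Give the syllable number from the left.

Classical Latin: stress the penult if heavy (long vowel or closed), else the antepenult.
Weights: 5 gle L, 6 bla: H, 7 peb H.
The penult (syllable 6, bla:) is heavy, so it takes stress.
Stress on syllable 6: ti.do.geg.po.gle.ˈbla:.peb.

6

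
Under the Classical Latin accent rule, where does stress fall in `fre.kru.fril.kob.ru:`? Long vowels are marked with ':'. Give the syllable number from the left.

Classical Latin: stress the penult if heavy (long vowel or closed), else the antepenult.
Weights: 3 fril H, 4 kob H, 5 ru: H.
The penult (syllable 4, kob) is heavy, so it takes stress.
Stress on syllable 4: fre.kru.fril.ˈkob.ru:.

4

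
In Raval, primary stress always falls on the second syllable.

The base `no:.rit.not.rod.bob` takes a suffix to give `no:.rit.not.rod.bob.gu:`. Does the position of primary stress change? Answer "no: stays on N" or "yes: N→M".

no: stays on 2

Base `no:.rit.not.rod.bob` (5 syllables):
  The word has 5 syllables; the second syllable is syllable 2 (rit).
  → primary stress on syllable 2.
Suffixed `no:.rit.not.rod.bob.gu:` (6 syllables):
  The word has 6 syllables; the second syllable is syllable 2 (rit).
  → primary stress on syllable 2.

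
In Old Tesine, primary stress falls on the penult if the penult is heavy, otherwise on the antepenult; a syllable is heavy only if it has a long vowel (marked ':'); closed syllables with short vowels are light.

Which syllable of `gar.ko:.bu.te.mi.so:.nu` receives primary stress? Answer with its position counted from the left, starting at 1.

Weights: 5 mi L, 6 so: H, 7 nu L.
The penult (syllable 6, so:) is heavy, so it takes stress.
Primary stress: syllable 6 → gar.ko:.bu.te.mi.ˈso:.nu.

6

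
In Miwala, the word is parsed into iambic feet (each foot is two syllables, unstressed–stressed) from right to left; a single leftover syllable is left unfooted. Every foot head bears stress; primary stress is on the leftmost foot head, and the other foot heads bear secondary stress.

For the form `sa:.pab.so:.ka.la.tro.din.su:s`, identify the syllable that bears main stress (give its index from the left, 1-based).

2

Parse right to left into iambic (σˈσ) feet: (sa:.ˈpab) (so:.ˈka) (la.ˈtro) (din.ˈsu:s).
Foot heads (stressed positions): 2, 4, 6, 8.
End Rule Leftmost: primary stress on the leftmost head = syllable 2.
Primary stress: syllable 2 → sa:.ˈpab.so:.ka.la.tro.din.su:s.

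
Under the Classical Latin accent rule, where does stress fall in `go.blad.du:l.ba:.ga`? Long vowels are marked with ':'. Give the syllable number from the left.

4

Classical Latin: stress the penult if heavy (long vowel or closed), else the antepenult.
Weights: 3 du:l H, 4 ba: H, 5 ga L.
The penult (syllable 4, ba:) is heavy, so it takes stress.
Stress on syllable 4: go.blad.du:l.ˈba:.ga.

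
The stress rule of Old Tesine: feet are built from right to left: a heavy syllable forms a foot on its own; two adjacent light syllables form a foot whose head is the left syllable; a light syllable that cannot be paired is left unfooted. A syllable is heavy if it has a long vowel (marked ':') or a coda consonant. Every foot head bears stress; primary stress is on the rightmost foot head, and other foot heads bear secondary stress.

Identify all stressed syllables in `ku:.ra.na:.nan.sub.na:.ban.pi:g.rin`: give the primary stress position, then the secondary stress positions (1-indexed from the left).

primary 9, secondary 1, 3, 4, 5, 6, 7, 8

Weights: 1 ku: H, 2 ra L, 3 na: H, 4 nan H, 5 sub H, 6 na: H, 7 ban H, 8 pi:g H, 9 rin H.
Parse right to left (heavy = foot alone; LL = one foot; stranded L unfooted): (ˈku:) ra (ˈna:) (ˈnan) (ˈsub) (ˈna:) (ˈban) (ˈpi:g) (ˈrin).
Foot heads: 1, 3, 4, 5, 6, 7, 8, 9.
Primary stress on the rightmost head = syllable 9.
Secondary stress on 1, 3, 4, 5, 6, 7, 8: ˌku:.ra.ˌna:.ˌnan.ˌsub.ˌna:.ˌban.ˌpi:g.ˈrin.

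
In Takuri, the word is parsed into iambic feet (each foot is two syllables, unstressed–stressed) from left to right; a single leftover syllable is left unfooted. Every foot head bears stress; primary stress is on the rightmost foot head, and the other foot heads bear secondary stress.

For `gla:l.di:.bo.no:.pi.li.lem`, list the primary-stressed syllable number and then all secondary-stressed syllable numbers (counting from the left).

primary 6, secondary 2, 4

Parse left to right into iambic (σˈσ) feet: (gla:l.ˈdi:) (bo.ˈno:) (pi.ˈli) lem. Syllable 7 is left unfooted.
Foot heads (stressed positions): 2, 4, 6.
End Rule Rightmost: primary stress on the rightmost head = syllable 6.
Secondary stress on 2, 4: gla:l.ˌdi:.bo.ˌno:.pi.ˈli.lem.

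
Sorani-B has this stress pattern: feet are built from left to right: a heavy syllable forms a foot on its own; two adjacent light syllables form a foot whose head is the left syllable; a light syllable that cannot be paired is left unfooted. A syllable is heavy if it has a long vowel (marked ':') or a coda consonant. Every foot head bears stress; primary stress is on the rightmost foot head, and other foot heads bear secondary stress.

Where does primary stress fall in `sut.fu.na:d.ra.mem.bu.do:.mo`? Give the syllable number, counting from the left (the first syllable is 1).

7

Weights: 1 sut H, 2 fu L, 3 na:d H, 4 ra L, 5 mem H, 6 bu L, 7 do: H, 8 mo L.
Parse left to right (heavy = foot alone; LL = one foot; stranded L unfooted): (ˈsut) fu (ˈna:d) ra (ˈmem) bu (ˈdo:) mo.
Foot heads: 1, 3, 5, 7.
Primary stress on the rightmost head = syllable 7.
Primary stress: syllable 7 → sut.fu.na:d.ra.mem.bu.ˈdo:.mo.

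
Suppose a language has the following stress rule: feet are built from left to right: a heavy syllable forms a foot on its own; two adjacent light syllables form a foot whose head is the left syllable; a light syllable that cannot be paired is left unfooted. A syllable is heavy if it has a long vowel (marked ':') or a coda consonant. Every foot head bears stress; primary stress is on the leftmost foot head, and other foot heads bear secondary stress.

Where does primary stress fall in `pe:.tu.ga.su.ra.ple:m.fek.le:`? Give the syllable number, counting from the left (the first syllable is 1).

Weights: 1 pe: H, 2 tu L, 3 ga L, 4 su L, 5 ra L, 6 ple:m H, 7 fek H, 8 le: H.
Parse left to right (heavy = foot alone; LL = one foot; stranded L unfooted): (ˈpe:) (ˈtu.ga) (ˈsu.ra) (ˈple:m) (ˈfek) (ˈle:).
Foot heads: 1, 2, 4, 6, 7, 8.
Primary stress on the leftmost head = syllable 1.
Primary stress: syllable 1 → ˈpe:.tu.ga.su.ra.ple:m.fek.le:.

1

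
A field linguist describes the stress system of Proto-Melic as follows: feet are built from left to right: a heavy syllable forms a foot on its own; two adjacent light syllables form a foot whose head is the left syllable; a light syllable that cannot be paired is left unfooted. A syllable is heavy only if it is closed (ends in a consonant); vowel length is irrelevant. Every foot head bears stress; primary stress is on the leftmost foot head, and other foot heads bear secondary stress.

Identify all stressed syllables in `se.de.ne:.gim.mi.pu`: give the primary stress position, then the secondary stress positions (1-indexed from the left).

Weights: 1 se L, 2 de L, 3 ne: L, 4 gim H, 5 mi L, 6 pu L.
Parse left to right (heavy = foot alone; LL = one foot; stranded L unfooted): (ˈse.de) ne: (ˈgim) (ˈmi.pu).
Foot heads: 1, 4, 5.
Primary stress on the leftmost head = syllable 1.
Secondary stress on 4, 5: ˈse.de.ne:.ˌgim.ˌmi.pu.

primary 1, secondary 4, 5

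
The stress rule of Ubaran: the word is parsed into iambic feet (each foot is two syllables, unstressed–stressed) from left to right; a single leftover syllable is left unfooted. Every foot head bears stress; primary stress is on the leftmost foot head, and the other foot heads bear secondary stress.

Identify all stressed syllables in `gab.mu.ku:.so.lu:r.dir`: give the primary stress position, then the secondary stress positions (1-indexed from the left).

primary 2, secondary 4, 6

Parse left to right into iambic (σˈσ) feet: (gab.ˈmu) (ku:.ˈso) (lu:r.ˈdir).
Foot heads (stressed positions): 2, 4, 6.
End Rule Leftmost: primary stress on the leftmost head = syllable 2.
Secondary stress on 4, 6: gab.ˈmu.ku:.ˌso.lu:r.ˌdir.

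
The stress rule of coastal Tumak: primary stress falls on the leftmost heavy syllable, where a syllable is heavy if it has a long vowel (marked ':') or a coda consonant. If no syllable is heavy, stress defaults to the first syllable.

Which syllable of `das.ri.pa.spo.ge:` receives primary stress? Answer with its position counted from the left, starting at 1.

1

Weights: 1 das H, 2 ri L, 3 pa L, 4 spo L, 5 ge: H.
Heavy syllables in the domain: 1, 5. The leftmost is syllable 1 (das).
Primary stress: syllable 1 → ˈdas.ri.pa.spo.ge:.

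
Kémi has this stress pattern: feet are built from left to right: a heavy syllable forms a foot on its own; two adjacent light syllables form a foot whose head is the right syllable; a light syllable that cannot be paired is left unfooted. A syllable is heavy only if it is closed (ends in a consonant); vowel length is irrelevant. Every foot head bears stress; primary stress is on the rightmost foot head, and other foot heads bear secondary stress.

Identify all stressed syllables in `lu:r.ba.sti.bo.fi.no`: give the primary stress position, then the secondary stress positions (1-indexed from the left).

Weights: 1 lu:r H, 2 ba L, 3 sti L, 4 bo L, 5 fi L, 6 no L.
Parse left to right (heavy = foot alone; LL = one foot; stranded L unfooted): (ˈlu:r) (ba.ˈsti) (bo.ˈfi) no.
Foot heads: 1, 3, 5.
Primary stress on the rightmost head = syllable 5.
Secondary stress on 1, 3: ˌlu:r.ba.ˌsti.bo.ˈfi.no.

primary 5, secondary 1, 3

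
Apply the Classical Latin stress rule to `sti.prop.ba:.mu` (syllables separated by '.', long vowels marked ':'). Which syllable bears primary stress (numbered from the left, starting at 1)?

3

Classical Latin: stress the penult if heavy (long vowel or closed), else the antepenult.
Weights: 2 prop H, 3 ba: H, 4 mu L.
The penult (syllable 3, ba:) is heavy, so it takes stress.
Stress on syllable 3: sti.prop.ˈba:.mu.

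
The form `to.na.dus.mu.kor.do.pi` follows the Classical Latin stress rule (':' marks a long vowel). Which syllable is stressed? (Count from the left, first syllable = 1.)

5

Classical Latin: stress the penult if heavy (long vowel or closed), else the antepenult.
Weights: 5 kor H, 6 do L, 7 pi L.
The penult (syllable 6, do) is light, so stress falls on the antepenult (syllable 5, kor).
Stress on syllable 5: to.na.dus.mu.ˈkor.do.pi.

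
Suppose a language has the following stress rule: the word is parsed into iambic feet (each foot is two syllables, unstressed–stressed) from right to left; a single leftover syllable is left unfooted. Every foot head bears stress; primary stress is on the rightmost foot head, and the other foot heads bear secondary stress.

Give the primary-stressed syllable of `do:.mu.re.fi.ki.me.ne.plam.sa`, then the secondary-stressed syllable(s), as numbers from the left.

primary 9, secondary 3, 5, 7

Parse right to left into iambic (σˈσ) feet: do: (mu.ˈre) (fi.ˈki) (me.ˈne) (plam.ˈsa). Syllable 1 is left unfooted.
Foot heads (stressed positions): 3, 5, 7, 9.
End Rule Rightmost: primary stress on the rightmost head = syllable 9.
Secondary stress on 3, 5, 7: do:.mu.ˌre.fi.ˌki.me.ˌne.plam.ˈsa.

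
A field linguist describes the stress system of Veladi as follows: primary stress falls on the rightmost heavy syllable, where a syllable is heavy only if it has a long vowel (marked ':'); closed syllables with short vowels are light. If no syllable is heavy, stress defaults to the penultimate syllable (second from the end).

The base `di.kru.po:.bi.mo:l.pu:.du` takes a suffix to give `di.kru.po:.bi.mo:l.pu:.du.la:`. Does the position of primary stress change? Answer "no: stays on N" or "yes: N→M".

yes: 6→8

Base `di.kru.po:.bi.mo:l.pu:.du` (7 syllables):
  Weights: 1 di L, 2 kru L, 3 po: H, 4 bi L, 5 mo:l H, 6 pu: H, 7 du L.
  Heavy syllables in the domain: 3, 5, 6. The rightmost is syllable 6 (pu:).
  → primary stress on syllable 6.
Suffixed `di.kru.po:.bi.mo:l.pu:.du.la:` (8 syllables):
  Weights: 1 di L, 2 kru L, 3 po: H, 4 bi L, 5 mo:l H, 6 pu: H, 7 du L, 8 la: H.
  Heavy syllables in the domain: 3, 5, 6, 8. The rightmost is syllable 8 (la:).
  → primary stress on syllable 8.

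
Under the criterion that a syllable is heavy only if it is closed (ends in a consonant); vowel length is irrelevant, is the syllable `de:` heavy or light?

light

`de:`: long vowel, open (no coda). Open (no coda) → light.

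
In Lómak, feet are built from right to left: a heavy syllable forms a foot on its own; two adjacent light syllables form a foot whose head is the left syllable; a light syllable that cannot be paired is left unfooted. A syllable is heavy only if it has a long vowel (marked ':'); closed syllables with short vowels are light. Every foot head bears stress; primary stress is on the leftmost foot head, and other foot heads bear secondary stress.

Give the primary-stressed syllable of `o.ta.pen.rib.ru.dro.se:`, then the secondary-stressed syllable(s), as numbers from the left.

Weights: 1 o L, 2 ta L, 3 pen L, 4 rib L, 5 ru L, 6 dro L, 7 se: H.
Parse right to left (heavy = foot alone; LL = one foot; stranded L unfooted): (ˈo.ta) (ˈpen.rib) (ˈru.dro) (ˈse:).
Foot heads: 1, 3, 5, 7.
Primary stress on the leftmost head = syllable 1.
Secondary stress on 3, 5, 7: ˈo.ta.ˌpen.rib.ˌru.dro.ˌse:.

primary 1, secondary 3, 5, 7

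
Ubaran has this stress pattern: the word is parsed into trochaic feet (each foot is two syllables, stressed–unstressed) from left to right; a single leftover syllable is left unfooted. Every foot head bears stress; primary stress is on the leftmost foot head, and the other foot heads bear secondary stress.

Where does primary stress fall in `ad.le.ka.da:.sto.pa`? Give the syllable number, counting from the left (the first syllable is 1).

1

Parse left to right into trochaic (ˈσσ) feet: (ˈad.le) (ˈka.da:) (ˈsto.pa).
Foot heads (stressed positions): 1, 3, 5.
End Rule Leftmost: primary stress on the leftmost head = syllable 1.
Primary stress: syllable 1 → ˈad.le.ka.da:.sto.pa.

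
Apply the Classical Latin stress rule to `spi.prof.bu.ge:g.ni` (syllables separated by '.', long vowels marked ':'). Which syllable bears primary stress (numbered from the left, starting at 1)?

4

Classical Latin: stress the penult if heavy (long vowel or closed), else the antepenult.
Weights: 3 bu L, 4 ge:g H, 5 ni L.
The penult (syllable 4, ge:g) is heavy, so it takes stress.
Stress on syllable 4: spi.prof.bu.ˈge:g.ni.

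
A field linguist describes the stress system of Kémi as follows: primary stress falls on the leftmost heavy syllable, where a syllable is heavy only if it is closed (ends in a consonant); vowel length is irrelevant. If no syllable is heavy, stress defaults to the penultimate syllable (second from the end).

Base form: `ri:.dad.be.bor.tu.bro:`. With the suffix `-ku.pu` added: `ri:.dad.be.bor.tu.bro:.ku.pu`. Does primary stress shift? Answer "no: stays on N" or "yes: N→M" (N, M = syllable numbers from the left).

Base `ri:.dad.be.bor.tu.bro:` (6 syllables):
  Weights: 1 ri: L, 2 dad H, 3 be L, 4 bor H, 5 tu L, 6 bro: L.
  Heavy syllables in the domain: 2, 4. The leftmost is syllable 2 (dad).
  → primary stress on syllable 2.
Suffixed `ri:.dad.be.bor.tu.bro:.ku.pu` (8 syllables):
  Weights: 1 ri: L, 2 dad H, 3 be L, 4 bor H, 5 tu L, 6 bro: L, 7 ku L, 8 pu L.
  Heavy syllables in the domain: 2, 4. The leftmost is syllable 2 (dad).
  → primary stress on syllable 2.

no: stays on 2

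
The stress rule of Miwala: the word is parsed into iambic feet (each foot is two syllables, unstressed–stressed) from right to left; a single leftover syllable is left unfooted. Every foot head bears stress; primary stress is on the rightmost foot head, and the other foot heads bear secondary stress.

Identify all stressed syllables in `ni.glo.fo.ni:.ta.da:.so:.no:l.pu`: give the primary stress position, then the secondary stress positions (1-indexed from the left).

Parse right to left into iambic (σˈσ) feet: ni (glo.ˈfo) (ni:.ˈta) (da:.ˈso:) (no:l.ˈpu). Syllable 1 is left unfooted.
Foot heads (stressed positions): 3, 5, 7, 9.
End Rule Rightmost: primary stress on the rightmost head = syllable 9.
Secondary stress on 3, 5, 7: ni.glo.ˌfo.ni:.ˌta.da:.ˌso:.no:l.ˈpu.

primary 9, secondary 3, 5, 7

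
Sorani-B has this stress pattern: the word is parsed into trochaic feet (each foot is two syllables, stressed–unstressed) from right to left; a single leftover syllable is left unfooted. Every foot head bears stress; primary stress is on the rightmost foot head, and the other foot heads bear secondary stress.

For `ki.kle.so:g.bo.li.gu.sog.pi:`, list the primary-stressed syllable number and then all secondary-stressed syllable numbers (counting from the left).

Parse right to left into trochaic (ˈσσ) feet: (ˈki.kle) (ˈso:g.bo) (ˈli.gu) (ˈsog.pi:).
Foot heads (stressed positions): 1, 3, 5, 7.
End Rule Rightmost: primary stress on the rightmost head = syllable 7.
Secondary stress on 1, 3, 5: ˌki.kle.ˌso:g.bo.ˌli.gu.ˈsog.pi:.

primary 7, secondary 1, 3, 5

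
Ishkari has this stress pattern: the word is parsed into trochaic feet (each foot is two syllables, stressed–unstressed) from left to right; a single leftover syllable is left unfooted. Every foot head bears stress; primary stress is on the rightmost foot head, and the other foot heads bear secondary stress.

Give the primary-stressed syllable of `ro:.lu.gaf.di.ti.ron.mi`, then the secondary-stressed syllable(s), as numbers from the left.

primary 5, secondary 1, 3

Parse left to right into trochaic (ˈσσ) feet: (ˈro:.lu) (ˈgaf.di) (ˈti.ron) mi. Syllable 7 is left unfooted.
Foot heads (stressed positions): 1, 3, 5.
End Rule Rightmost: primary stress on the rightmost head = syllable 5.
Secondary stress on 1, 3: ˌro:.lu.ˌgaf.di.ˈti.ron.mi.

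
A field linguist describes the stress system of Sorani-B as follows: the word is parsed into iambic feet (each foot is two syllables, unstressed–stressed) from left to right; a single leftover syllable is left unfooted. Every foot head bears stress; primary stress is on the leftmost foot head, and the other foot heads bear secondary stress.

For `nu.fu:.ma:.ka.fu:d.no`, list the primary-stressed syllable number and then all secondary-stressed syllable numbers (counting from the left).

Parse left to right into iambic (σˈσ) feet: (nu.ˈfu:) (ma:.ˈka) (fu:d.ˈno).
Foot heads (stressed positions): 2, 4, 6.
End Rule Leftmost: primary stress on the leftmost head = syllable 2.
Secondary stress on 4, 6: nu.ˈfu:.ma:.ˌka.fu:d.ˌno.

primary 2, secondary 4, 6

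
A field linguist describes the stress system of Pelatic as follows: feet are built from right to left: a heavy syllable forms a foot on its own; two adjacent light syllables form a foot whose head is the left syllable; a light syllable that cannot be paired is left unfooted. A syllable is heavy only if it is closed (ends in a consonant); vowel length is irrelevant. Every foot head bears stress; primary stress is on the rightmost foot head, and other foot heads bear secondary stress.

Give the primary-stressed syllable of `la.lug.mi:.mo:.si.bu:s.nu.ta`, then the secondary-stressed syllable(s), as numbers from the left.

Weights: 1 la L, 2 lug H, 3 mi: L, 4 mo: L, 5 si L, 6 bu:s H, 7 nu L, 8 ta L.
Parse right to left (heavy = foot alone; LL = one foot; stranded L unfooted): la (ˈlug) mi: (ˈmo:.si) (ˈbu:s) (ˈnu.ta).
Foot heads: 2, 4, 6, 7.
Primary stress on the rightmost head = syllable 7.
Secondary stress on 2, 4, 6: la.ˌlug.mi:.ˌmo:.si.ˌbu:s.ˈnu.ta.

primary 7, secondary 2, 4, 6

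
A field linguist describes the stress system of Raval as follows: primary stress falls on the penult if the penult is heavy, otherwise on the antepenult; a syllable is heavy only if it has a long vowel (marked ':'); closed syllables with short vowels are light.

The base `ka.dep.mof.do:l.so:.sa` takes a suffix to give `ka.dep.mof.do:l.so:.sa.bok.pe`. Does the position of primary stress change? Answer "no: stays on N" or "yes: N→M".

yes: 5→6

Base `ka.dep.mof.do:l.so:.sa` (6 syllables):
  Weights: 4 do:l H, 5 so: H, 6 sa L.
  The penult (syllable 5, so:) is heavy, so it takes stress.
  → primary stress on syllable 5.
Suffixed `ka.dep.mof.do:l.so:.sa.bok.pe` (8 syllables):
  Weights: 6 sa L, 7 bok L, 8 pe L.
  The penult (syllable 7, bok) is light, so stress falls on the antepenult (syllable 6, sa).
  → primary stress on syllable 6.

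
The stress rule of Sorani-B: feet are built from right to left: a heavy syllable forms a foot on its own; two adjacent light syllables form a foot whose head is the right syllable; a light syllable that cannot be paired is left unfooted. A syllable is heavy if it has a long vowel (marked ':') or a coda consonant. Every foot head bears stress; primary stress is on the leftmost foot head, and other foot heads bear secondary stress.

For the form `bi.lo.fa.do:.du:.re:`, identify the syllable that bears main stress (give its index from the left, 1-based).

3

Weights: 1 bi L, 2 lo L, 3 fa L, 4 do: H, 5 du: H, 6 re: H.
Parse right to left (heavy = foot alone; LL = one foot; stranded L unfooted): bi (lo.ˈfa) (ˈdo:) (ˈdu:) (ˈre:).
Foot heads: 3, 4, 5, 6.
Primary stress on the leftmost head = syllable 3.
Primary stress: syllable 3 → bi.lo.ˈfa.do:.du:.re:.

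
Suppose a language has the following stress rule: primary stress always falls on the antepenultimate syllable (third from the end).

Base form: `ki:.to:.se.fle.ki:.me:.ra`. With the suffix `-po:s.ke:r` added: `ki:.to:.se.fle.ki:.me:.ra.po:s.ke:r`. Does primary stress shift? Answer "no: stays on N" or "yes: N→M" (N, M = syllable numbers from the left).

Base `ki:.to:.se.fle.ki:.me:.ra` (7 syllables):
  The word has 7 syllables; the antepenultimate syllable (third from the end) is syllable 5 (ki:).
  → primary stress on syllable 5.
Suffixed `ki:.to:.se.fle.ki:.me:.ra.po:s.ke:r` (9 syllables):
  The word has 9 syllables; the antepenultimate syllable (third from the end) is syllable 7 (ra).
  → primary stress on syllable 7.

yes: 5→7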